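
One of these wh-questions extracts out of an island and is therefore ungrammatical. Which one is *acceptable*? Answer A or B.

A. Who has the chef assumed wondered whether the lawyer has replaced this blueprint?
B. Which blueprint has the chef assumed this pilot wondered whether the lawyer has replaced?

A

In B, the wh-phrase is extracted from inside a wh-island (introduced by "whether"), which blocks movement.
In A, the extraction path crosses only that-complement boundaries, which are transparent.
So A is grammatical.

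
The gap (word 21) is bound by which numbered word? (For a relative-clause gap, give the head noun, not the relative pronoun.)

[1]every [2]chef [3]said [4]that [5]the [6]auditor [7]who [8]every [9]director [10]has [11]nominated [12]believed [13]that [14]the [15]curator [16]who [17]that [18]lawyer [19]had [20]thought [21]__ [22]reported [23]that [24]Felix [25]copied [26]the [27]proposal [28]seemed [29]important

The gap at 21 is the subject of "reported", inside a relative clause.
The relative pronoun is "who" (word 16); it is bound by the head noun immediately before it.
Its filler is the head noun "curator", at word 15.

15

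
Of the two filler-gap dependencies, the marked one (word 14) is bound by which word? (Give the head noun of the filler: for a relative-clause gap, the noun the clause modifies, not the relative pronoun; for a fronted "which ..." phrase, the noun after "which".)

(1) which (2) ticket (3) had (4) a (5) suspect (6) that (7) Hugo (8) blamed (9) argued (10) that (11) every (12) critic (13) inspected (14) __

The marked gap is the direct object of "inspected".
Its filler is the fronted wh-phrase "which ticket", at word 2.
(The other dependency links word 5 to a gap after word 8.)

2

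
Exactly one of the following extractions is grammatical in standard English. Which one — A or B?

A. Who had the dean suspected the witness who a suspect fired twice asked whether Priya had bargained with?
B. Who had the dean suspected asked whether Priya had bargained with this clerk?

B

In A, the wh-phrase is extracted from inside a wh-island (introduced by "whether"), which blocks movement.
In B, the extraction path crosses only that-complement boundaries, which are transparent.
So B is grammatical.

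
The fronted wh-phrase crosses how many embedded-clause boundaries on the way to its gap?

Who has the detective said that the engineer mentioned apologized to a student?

2

"who" is extracted from the subject of "apologized".
Boundaries crossed, outermost first: [that], [Ø] — 2 in total.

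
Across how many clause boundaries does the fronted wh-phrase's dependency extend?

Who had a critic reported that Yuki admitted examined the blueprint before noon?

2

"who" is extracted from the subject of "examined".
Boundaries crossed, outermost first: [that], [Ø] — 2 in total.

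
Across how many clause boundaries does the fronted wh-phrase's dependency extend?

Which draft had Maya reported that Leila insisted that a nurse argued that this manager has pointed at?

3

"which draft" is extracted from the PP object of "pointed".
Boundaries crossed, outermost first: [that], [that], [that] — 3 in total.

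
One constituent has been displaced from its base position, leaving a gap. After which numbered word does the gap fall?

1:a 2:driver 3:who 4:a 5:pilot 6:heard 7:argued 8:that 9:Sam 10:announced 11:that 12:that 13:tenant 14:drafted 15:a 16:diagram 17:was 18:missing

6

The displaced element is "a driver" (word 2).
It is linked across 1 clause boundary (Ø).
It functions as the subject of "argued", so the gap sits immediately after word 6 ("heard").
Base order: A pilot heard that a driver argued that Sam announced that that tenant drafted a diagram.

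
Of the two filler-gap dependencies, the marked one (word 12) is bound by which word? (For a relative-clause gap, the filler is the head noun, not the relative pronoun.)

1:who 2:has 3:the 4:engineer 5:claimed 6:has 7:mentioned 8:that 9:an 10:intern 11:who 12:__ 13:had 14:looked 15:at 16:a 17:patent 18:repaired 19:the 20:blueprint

10

The marked gap is inside the relative clause, the subject of "looked".
Its filler is the head noun "intern" (via "who"), at word 10.
(The other dependency links word 1 to a gap after word 5.)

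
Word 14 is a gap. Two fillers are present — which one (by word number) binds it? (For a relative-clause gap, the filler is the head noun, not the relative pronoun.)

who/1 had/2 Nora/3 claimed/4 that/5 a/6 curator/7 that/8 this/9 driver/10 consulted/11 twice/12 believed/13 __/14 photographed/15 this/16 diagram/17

The marked gap is the subject of "photographed".
Its filler is the fronted wh-phrase "who", at word 1.
(The other dependency links word 7 to a gap after word 11.)

1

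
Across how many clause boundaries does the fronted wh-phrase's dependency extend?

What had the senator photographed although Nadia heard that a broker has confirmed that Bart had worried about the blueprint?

0

"what" originates inside the matrix clause — no clause boundary is crossed.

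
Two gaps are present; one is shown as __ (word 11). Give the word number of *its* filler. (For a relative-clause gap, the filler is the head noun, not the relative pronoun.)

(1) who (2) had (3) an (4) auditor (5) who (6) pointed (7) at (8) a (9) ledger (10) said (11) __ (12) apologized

The marked gap is the subject of "apologized".
Its filler is the fronted wh-phrase "who", at word 1.
(The other dependency links word 4 to a gap after word 5.)

1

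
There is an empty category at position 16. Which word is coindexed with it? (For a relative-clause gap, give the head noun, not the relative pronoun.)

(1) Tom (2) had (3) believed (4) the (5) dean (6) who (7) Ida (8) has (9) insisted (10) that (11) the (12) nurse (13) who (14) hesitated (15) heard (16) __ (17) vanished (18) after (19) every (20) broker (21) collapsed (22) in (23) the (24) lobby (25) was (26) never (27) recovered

The gap at 16 is the subject of "vanished", inside a relative clause.
The relative pronoun is "who" (word 6); it is bound by the head noun immediately before it.
Its filler is the head noun "dean", at word 5.

5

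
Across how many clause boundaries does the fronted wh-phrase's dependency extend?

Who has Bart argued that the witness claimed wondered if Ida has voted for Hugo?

2

"who" is extracted from the subject of "wondered".
Boundaries crossed, outermost first: [that], [Ø] — 2 in total.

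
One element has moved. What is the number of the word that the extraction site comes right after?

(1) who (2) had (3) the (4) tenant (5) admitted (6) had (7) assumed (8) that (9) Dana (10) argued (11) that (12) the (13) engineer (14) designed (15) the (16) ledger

The displaced element is "who" (word 1).
It is linked across 1 clause boundary (Ø).
It functions as the subject of "assumed", so the gap sits immediately after word 5 ("admitted").
Base order: The tenant had admitted who had assumed that Dana argued that the engineer designed the ledger.

5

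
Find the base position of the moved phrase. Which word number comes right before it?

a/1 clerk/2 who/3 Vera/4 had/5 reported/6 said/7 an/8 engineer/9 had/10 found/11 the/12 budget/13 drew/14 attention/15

The displaced element is "a clerk" (word 2).
It is linked across 1 clause boundary (Ø).
It functions as the subject of "said", so the gap sits immediately after word 6 ("reported").
Base order: Vera had reported a clerk said an engineer had found the budget.

6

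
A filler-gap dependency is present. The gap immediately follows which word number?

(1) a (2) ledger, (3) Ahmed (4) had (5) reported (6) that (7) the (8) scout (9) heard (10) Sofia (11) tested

11

The displaced element is "a ledger" (word 2).
It is linked across 2 clause boundaries (that → Ø).
It functions as the direct object of "tested", so the gap sits immediately after word 11 ("tested").
Base order: Ahmed had reported that the scout heard Sofia tested a ledger.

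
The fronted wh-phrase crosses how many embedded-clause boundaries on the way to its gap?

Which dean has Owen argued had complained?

1

"which dean" is extracted from the subject of "complained".
Boundaries crossed, outermost first: [Ø] — 1 in total.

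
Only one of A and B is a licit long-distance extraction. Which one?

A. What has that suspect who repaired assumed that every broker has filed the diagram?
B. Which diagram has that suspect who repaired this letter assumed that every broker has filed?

In A, the wh-phrase is extracted from inside a complex-NP island (relative clause) (introduced by "who"), which blocks movement.
In B, the extraction path crosses only that-complement boundaries, which are transparent.
So B is grammatical.

B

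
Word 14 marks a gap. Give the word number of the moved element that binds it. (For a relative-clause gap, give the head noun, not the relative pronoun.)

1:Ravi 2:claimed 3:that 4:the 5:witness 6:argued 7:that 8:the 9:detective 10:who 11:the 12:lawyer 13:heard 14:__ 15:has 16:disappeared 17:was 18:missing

9

The gap at 14 is the subject of "disappeared", inside a relative clause.
The relative pronoun is "who" (word 10); it is bound by the head noun immediately before it.
Its filler is the head noun "detective", at word 9.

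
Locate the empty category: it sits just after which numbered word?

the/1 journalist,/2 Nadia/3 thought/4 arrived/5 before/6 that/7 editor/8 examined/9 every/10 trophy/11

The displaced element is "the journalist" (word 2).
It is linked across 1 clause boundary (Ø).
It functions as the subject of "arrived", so the gap sits immediately after word 4 ("thought").
Base order: Nadia thought that the journalist arrived before that editor examined every trophy.

4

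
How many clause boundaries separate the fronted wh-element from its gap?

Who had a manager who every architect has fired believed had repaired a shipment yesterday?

1

"who" is extracted from the subject of "repaired".
Boundaries crossed, outermost first: [Ø] — 1 in total.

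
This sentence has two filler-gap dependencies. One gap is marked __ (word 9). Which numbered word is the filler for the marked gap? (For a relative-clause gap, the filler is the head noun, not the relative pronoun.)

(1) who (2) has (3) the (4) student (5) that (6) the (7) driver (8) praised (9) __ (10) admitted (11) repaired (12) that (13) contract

4

The marked gap is inside the relative clause, the direct object of "praised".
Its filler is the head noun "student" (via "that"), at word 4.
(The other dependency links word 1 to a gap after word 10.)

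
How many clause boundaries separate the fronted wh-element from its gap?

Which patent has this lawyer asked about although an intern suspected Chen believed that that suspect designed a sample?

"which patent" originates inside the matrix clause — no clause boundary is crossed.

0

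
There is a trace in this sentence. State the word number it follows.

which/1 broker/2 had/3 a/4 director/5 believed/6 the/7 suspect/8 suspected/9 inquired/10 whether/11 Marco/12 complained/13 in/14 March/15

The displaced element is "which broker" (word 2).
It is linked across 2 clause boundaries (Ø → Ø).
It functions as the subject of "inquired", so the gap sits immediately after word 9 ("suspected").
Base order: A director had believed the suspect suspected that which broker inquired whether Marco complained in March.

9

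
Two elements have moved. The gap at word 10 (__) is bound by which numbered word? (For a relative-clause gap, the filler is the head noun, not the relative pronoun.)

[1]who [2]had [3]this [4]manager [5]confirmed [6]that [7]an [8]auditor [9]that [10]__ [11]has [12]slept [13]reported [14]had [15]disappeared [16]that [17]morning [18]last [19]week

8

The marked gap is inside the relative clause, the subject of "slept".
Its filler is the head noun "auditor" (via "that"), at word 8.
(The other dependency links word 1 to a gap after word 13.)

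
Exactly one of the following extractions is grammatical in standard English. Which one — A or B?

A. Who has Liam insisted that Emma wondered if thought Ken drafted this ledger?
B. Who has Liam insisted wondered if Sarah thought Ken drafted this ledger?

In A, the wh-phrase is extracted from inside a wh-island (introduced by "if"), which blocks movement.
In B, the extraction path crosses only that-complement boundaries, which are transparent.
So B is grammatical.

B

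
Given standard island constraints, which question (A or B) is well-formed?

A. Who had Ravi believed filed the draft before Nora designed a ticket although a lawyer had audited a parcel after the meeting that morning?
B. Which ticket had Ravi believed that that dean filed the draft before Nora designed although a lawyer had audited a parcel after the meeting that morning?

A

In B, the wh-phrase is extracted from inside an adjunct island (introduced by "before"), which blocks movement.
In A, the extraction path crosses only that-complement boundaries, which are transparent.
So A is grammatical.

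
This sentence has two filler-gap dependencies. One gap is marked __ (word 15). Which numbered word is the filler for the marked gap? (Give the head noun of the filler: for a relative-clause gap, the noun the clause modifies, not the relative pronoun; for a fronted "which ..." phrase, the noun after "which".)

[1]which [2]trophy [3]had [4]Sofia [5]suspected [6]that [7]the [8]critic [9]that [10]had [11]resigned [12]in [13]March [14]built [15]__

The marked gap is the direct object of "built".
Its filler is the fronted wh-phrase "which trophy", at word 2.
(The other dependency links word 8 to a gap after word 9.)

2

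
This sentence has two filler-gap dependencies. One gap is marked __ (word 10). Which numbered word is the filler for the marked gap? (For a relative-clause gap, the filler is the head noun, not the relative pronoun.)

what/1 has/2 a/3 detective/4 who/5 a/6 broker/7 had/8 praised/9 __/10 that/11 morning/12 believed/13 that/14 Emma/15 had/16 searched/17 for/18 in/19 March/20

The marked gap is inside the relative clause, the direct object of "praised".
Its filler is the head noun "detective" (via "who"), at word 4.
(The other dependency links word 1 to a gap after word 18.)

4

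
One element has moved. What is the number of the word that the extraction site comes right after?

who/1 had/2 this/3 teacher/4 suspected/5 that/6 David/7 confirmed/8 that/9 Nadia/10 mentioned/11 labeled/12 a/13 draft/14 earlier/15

The displaced element is "who" (word 1).
It is linked across 3 clause boundaries (that → that → Ø).
It functions as the subject of "labeled", so the gap sits immediately after word 11 ("mentioned").
Base order: This teacher had suspected that David confirmed that Nadia mentioned that who labeled a draft earlier.

11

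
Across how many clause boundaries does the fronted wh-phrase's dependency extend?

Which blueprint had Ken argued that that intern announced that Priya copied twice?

2

"which blueprint" is extracted from the object of "copied".
Boundaries crossed, outermost first: [that], [that] — 2 in total.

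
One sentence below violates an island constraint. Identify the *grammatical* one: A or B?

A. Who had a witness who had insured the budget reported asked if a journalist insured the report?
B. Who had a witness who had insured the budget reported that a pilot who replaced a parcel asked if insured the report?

In B, the wh-phrase is extracted from inside a wh-island (introduced by "if"), which blocks movement.
In A, the extraction path crosses only that-complement boundaries, which are transparent.
So A is grammatical.

A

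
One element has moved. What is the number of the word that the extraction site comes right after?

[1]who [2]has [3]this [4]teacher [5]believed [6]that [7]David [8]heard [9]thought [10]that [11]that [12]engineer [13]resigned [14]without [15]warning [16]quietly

8

The displaced element is "who" (word 1).
It is linked across 2 clause boundaries (that → Ø).
It functions as the subject of "thought", so the gap sits immediately after word 8 ("heard").
Base order: This teacher has believed that David heard that who thought that that engineer resigned without warning quietly.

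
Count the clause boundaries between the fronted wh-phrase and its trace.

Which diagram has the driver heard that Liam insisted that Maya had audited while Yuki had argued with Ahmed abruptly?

2

"which diagram" is extracted from the object of "audited".
Boundaries crossed, outermost first: [that], [that] — 2 in total.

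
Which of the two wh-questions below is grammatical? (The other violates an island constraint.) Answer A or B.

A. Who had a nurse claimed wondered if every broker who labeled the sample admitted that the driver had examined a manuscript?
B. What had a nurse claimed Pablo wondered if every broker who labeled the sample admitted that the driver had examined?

A

In B, the wh-phrase is extracted from inside a wh-island (introduced by "if"), which blocks movement.
In A, the extraction path crosses only that-complement boundaries, which are transparent.
So A is grammatical.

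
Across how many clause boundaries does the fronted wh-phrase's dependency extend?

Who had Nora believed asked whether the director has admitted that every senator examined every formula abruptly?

1

"who" is extracted from the subject of "asked".
Boundaries crossed, outermost first: [Ø] — 1 in total.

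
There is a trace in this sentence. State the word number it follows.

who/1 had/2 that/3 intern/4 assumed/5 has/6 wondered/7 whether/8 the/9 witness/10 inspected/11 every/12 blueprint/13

5

The displaced element is "who" (word 1).
It is linked across 1 clause boundary (Ø).
It functions as the subject of "wondered", so the gap sits immediately after word 5 ("assumed").
Base order: That intern had assumed that who has wondered whether the witness inspected every blueprint.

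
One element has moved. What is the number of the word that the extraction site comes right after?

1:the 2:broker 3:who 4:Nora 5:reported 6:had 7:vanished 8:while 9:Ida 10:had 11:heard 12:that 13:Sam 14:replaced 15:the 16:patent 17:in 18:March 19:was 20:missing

The displaced element is "the broker" (word 2).
It is linked across 1 clause boundary (Ø).
It functions as the subject of "vanished", so the gap sits immediately after word 5 ("reported").
Base order: Nora reported the broker had vanished while Ida had heard that Sam replaced the patent in March.

5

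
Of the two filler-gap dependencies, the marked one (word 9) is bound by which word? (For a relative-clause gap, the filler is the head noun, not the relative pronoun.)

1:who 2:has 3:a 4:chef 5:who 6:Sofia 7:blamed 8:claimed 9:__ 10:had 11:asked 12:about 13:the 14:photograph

The marked gap is the subject of "asked".
Its filler is the fronted wh-phrase "who", at word 1.
(The other dependency links word 4 to a gap after word 7.)

1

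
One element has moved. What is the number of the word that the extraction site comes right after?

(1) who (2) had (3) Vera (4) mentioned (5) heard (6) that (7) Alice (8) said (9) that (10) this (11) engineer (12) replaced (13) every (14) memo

4

The displaced element is "who" (word 1).
It is linked across 1 clause boundary (Ø).
It functions as the subject of "heard", so the gap sits immediately after word 4 ("mentioned").
Base order: Vera had mentioned that who heard that Alice said that this engineer replaced every memo.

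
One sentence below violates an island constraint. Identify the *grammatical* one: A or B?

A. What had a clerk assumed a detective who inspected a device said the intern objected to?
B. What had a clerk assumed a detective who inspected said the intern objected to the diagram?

In B, the wh-phrase is extracted from inside a complex-NP island (relative clause) (introduced by "who"), which blocks movement.
In A, the extraction path crosses only that-complement boundaries, which are transparent.
So A is grammatical.

A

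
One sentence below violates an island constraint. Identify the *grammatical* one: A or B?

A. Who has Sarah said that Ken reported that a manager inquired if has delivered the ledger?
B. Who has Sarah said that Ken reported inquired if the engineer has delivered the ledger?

B

In A, the wh-phrase is extracted from inside a wh-island (introduced by "if"), which blocks movement.
In B, the extraction path crosses only that-complement boundaries, which are transparent.
So B is grammatical.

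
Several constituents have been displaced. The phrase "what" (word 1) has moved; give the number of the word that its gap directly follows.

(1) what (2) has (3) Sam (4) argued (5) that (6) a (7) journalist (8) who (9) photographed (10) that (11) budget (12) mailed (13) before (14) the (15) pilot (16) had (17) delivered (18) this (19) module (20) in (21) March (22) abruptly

12

The displaced element is "what" (word 1).
It is linked across 1 clause boundary (that).
It functions as the direct object of "mailed", so the gap sits immediately after word 12 ("mailed").
Base order: Sam has argued that a journalist who photographed that budget mailed what before the pilot had delivered this module in March abruptly.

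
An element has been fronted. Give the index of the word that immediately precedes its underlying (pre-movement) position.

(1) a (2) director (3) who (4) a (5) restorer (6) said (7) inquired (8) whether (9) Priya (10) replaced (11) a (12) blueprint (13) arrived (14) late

The displaced element is "a director" (word 2).
It is linked across 1 clause boundary (Ø).
It functions as the subject of "inquired", so the gap sits immediately after word 6 ("said").
Base order: A restorer said a director inquired whether Priya replaced a blueprint.

6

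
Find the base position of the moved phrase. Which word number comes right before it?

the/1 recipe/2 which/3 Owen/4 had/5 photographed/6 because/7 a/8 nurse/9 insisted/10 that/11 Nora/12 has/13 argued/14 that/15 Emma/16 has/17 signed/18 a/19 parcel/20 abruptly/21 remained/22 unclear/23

The displaced element is "the recipe" (word 2).
It functions as the direct object of "photographed", so the gap sits immediately after word 6 ("photographed").
Base order: Owen had photographed the recipe because a nurse insisted that Nora has argued that Emma has signed a parcel abruptly.

6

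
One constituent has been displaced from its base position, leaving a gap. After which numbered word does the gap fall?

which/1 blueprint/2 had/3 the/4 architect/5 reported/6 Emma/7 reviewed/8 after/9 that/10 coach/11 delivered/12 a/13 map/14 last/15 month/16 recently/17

The displaced element is "which blueprint" (word 2).
It is linked across 1 clause boundary (Ø).
It functions as the direct object of "reviewed", so the gap sits immediately after word 8 ("reviewed").
Base order: The architect had reported Emma reviewed which blueprint after that coach delivered a map last month recently.

8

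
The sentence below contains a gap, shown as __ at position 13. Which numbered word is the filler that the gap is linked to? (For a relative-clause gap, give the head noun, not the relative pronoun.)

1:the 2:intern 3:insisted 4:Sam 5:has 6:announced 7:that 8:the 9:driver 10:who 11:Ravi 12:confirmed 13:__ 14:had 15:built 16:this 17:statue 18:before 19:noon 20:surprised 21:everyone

9

The gap at 13 is the subject of "built", inside a relative clause.
The relative pronoun is "who" (word 10); it is bound by the head noun immediately before it.
Its filler is the head noun "driver", at word 9.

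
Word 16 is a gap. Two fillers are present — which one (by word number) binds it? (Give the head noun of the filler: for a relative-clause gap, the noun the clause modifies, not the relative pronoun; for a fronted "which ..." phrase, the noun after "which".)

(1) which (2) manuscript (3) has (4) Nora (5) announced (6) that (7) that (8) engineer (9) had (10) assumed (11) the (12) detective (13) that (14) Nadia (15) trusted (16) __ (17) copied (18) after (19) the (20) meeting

12

The marked gap is inside the relative clause, the direct object of "trusted".
Its filler is the head noun "detective" (via "that"), at word 12.
(The other dependency links word 2 to a gap after word 17.)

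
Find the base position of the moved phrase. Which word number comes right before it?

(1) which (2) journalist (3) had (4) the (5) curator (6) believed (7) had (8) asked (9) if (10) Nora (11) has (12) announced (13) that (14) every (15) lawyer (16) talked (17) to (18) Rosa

The displaced element is "which journalist" (word 2).
It is linked across 1 clause boundary (Ø).
It functions as the subject of "asked", so the gap sits immediately after word 6 ("believed").
Base order: The curator had believed that which journalist had asked if Nora has announced that every lawyer talked to Rosa.

6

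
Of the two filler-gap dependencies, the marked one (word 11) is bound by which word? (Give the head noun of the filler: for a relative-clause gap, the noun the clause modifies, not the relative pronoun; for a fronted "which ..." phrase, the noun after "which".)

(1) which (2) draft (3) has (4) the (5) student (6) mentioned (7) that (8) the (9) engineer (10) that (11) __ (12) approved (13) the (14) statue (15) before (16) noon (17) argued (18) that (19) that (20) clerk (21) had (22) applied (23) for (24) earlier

The marked gap is inside the relative clause, the subject of "approved".
Its filler is the head noun "engineer" (via "that"), at word 9.
(The other dependency links word 2 to a gap after word 23.)

9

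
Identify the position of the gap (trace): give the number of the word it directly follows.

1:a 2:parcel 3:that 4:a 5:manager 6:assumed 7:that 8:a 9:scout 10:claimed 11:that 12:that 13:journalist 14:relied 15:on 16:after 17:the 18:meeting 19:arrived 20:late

The displaced element is "a parcel" (word 2).
It is linked across 2 clause boundaries (that → that).
It functions as the object of the preposition "on" of "relied", so the gap sits immediately after word 15 ("on").
Base order: A manager assumed that a scout claimed that that journalist relied on a parcel after the meeting.

15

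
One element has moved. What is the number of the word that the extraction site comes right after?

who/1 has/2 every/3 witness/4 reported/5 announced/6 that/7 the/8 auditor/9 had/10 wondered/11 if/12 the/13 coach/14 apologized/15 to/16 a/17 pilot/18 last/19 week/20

The displaced element is "who" (word 1).
It is linked across 1 clause boundary (Ø).
It functions as the subject of "announced", so the gap sits immediately after word 5 ("reported").
Base order: Every witness has reported that who announced that the auditor had wondered if the coach apologized to a pilot last week.

5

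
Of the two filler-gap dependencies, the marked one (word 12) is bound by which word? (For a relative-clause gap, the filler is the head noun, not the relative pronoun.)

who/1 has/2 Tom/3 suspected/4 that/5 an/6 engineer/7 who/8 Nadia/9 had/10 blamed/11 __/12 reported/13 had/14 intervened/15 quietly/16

7

The marked gap is inside the relative clause, the direct object of "blamed".
Its filler is the head noun "engineer" (via "who"), at word 7.
(The other dependency links word 1 to a gap after word 13.)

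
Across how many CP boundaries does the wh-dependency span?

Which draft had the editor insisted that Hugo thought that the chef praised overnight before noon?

"which draft" is extracted from the object of "praised".
Boundaries crossed, outermost first: [that], [that] — 2 in total.

2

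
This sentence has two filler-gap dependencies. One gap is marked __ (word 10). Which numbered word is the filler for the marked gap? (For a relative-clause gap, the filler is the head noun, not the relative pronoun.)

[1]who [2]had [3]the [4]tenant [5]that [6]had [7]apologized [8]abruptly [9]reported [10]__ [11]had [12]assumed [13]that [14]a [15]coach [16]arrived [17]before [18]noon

The marked gap is the subject of "assumed".
Its filler is the fronted wh-phrase "who", at word 1.
(The other dependency links word 4 to a gap after word 5.)

1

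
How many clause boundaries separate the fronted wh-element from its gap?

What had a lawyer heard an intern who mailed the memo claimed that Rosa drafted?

2

"what" is extracted from the object of "drafted".
Boundaries crossed, outermost first: [Ø], [that] — 2 in total.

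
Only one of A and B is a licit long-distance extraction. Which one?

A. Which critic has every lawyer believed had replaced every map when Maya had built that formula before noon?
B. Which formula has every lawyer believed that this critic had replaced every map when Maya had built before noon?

In B, the wh-phrase is extracted from inside an adjunct island (introduced by "when"), which blocks movement.
In A, the extraction path crosses only that-complement boundaries, which are transparent.
So A is grammatical.

A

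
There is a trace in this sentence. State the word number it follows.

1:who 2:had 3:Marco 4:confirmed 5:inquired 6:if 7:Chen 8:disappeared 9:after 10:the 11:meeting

The displaced element is "who" (word 1).
It is linked across 1 clause boundary (Ø).
It functions as the subject of "inquired", so the gap sits immediately after word 4 ("confirmed").
Base order: Marco had confirmed that who inquired if Chen disappeared after the meeting.

4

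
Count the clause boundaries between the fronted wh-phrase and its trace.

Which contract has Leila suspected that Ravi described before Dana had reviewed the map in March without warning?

"which contract" is extracted from the object of "described".
Boundaries crossed, outermost first: [that] — 1 in total.

1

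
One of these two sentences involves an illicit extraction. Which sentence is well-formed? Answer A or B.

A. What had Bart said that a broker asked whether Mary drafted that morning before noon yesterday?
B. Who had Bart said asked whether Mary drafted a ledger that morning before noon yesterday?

B

In A, the wh-phrase is extracted from inside a wh-island (introduced by "whether"), which blocks movement.
In B, the extraction path crosses only that-complement boundaries, which are transparent.
So B is grammatical.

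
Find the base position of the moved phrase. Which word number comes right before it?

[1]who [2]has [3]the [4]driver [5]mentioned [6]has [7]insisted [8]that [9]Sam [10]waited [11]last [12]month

5

The displaced element is "who" (word 1).
It is linked across 1 clause boundary (Ø).
It functions as the subject of "insisted", so the gap sits immediately after word 5 ("mentioned").
Base order: The driver has mentioned that who has insisted that Sam waited last month.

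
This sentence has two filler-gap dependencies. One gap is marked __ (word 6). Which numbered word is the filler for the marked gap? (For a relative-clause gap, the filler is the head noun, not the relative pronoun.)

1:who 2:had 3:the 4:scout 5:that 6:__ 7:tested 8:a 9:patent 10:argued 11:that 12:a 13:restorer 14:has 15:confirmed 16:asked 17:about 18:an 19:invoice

The marked gap is inside the relative clause, the subject of "tested".
Its filler is the head noun "scout" (via "that"), at word 4.
(The other dependency links word 1 to a gap after word 15.)

4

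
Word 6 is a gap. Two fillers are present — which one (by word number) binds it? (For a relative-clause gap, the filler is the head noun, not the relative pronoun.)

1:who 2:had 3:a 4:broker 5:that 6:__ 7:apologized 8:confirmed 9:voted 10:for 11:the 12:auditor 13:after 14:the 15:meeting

The marked gap is inside the relative clause, the subject of "apologized".
Its filler is the head noun "broker" (via "that"), at word 4.
(The other dependency links word 1 to a gap after word 8.)

4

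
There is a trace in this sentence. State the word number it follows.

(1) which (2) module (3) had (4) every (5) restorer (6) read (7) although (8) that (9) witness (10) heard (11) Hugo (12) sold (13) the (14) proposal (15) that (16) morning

The displaced element is "which module" (word 2).
It functions as the direct object of "read", so the gap sits immediately after word 6 ("read").
Base order: Every restorer had read which module although that witness heard Hugo sold the proposal that morning.

6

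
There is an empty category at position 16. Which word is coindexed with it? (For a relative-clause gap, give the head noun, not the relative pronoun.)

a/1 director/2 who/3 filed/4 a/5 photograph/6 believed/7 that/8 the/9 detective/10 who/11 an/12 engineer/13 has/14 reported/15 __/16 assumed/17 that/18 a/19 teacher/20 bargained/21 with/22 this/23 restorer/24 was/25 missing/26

The gap at 16 is the subject of "assumed", inside a relative clause.
The relative pronoun is "who" (word 11); it is bound by the head noun immediately before it.
Its filler is the head noun "detective", at word 10.

10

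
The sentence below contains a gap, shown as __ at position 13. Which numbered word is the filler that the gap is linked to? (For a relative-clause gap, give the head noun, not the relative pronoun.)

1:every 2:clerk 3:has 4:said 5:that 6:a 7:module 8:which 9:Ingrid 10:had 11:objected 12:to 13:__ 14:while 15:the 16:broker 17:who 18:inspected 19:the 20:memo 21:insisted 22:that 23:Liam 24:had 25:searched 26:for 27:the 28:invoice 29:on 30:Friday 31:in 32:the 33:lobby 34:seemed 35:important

7

The gap at 13 is the prepositional object of "objected", inside a relative clause.
The relative pronoun is "which" (word 8); it is bound by the head noun immediately before it.
Its filler is the head noun "module", at word 7.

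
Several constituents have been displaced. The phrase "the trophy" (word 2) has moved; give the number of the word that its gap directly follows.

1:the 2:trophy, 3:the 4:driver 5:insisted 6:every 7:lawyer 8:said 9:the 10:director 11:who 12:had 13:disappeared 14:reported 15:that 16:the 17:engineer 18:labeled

The displaced element is "the trophy" (word 2).
It is linked across 3 clause boundaries (Ø → Ø → that).
It functions as the direct object of "labeled", so the gap sits immediately after word 18 ("labeled").
Base order: The driver insisted every lawyer said the director who had disappeared reported that the engineer labeled the trophy.

18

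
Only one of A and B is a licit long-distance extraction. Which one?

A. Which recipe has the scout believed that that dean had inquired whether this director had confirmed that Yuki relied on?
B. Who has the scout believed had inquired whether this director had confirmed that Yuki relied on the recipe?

B

In A, the wh-phrase is extracted from inside a wh-island (introduced by "whether"), which blocks movement.
In B, the extraction path crosses only that-complement boundaries, which are transparent.
So B is grammatical.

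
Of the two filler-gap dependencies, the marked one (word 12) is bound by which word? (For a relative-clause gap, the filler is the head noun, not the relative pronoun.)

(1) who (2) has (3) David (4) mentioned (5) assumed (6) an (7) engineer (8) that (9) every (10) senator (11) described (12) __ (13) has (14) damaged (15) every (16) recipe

7

The marked gap is inside the relative clause, the direct object of "described".
Its filler is the head noun "engineer" (via "that"), at word 7.
(The other dependency links word 1 to a gap after word 4.)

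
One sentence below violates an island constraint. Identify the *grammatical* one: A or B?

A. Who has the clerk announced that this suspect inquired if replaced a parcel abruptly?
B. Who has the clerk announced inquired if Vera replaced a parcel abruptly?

In A, the wh-phrase is extracted from inside a wh-island (introduced by "if"), which blocks movement.
In B, the extraction path crosses only that-complement boundaries, which are transparent.
So B is grammatical.

B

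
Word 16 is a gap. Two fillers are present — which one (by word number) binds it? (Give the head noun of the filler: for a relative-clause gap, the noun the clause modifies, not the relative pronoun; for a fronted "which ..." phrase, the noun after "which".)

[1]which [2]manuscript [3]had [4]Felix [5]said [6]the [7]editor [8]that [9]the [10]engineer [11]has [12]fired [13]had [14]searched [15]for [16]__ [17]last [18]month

The marked gap is the object of the preposition "for" of "searched".
Its filler is the fronted wh-phrase "which manuscript", at word 2.
(The other dependency links word 7 to a gap after word 12.)

2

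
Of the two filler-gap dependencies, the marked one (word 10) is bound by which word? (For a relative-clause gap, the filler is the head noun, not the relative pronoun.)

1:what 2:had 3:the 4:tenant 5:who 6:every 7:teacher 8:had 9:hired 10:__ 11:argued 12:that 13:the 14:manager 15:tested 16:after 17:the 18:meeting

4

The marked gap is inside the relative clause, the direct object of "hired".
Its filler is the head noun "tenant" (via "who"), at word 4.
(The other dependency links word 1 to a gap after word 15.)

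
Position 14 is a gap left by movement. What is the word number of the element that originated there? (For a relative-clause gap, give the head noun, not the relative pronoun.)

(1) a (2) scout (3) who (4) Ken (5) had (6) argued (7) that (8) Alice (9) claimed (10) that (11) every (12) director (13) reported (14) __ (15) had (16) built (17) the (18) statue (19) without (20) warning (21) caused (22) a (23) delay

The gap at 14 is the subject of "built", inside a relative clause.
The relative pronoun is "who" (word 3); it is bound by the head noun immediately before it.
Its filler is the head noun "scout", at word 2.

2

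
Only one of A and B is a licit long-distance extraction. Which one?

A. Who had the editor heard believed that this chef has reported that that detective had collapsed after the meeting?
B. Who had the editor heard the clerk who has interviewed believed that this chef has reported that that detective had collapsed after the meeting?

In B, the wh-phrase is extracted from inside a complex-NP island (relative clause) (introduced by "who"), which blocks movement.
In A, the extraction path crosses only that-complement boundaries, which are transparent.
So A is grammatical.

A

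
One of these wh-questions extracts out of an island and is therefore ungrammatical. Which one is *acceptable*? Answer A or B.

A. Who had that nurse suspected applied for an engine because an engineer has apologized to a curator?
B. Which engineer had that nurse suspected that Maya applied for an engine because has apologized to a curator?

A

In B, the wh-phrase is extracted from inside an adjunct island (introduced by "because"), which blocks movement.
In A, the extraction path crosses only that-complement boundaries, which are transparent.
So A is grammatical.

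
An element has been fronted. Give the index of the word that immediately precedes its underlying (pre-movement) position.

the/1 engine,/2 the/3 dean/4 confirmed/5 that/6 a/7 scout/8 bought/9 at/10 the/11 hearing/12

The displaced element is "the engine" (word 2).
It is linked across 1 clause boundary (that).
It functions as the direct object of "bought", so the gap sits immediately after word 9 ("bought").
Base order: The dean confirmed that a scout bought the engine at the hearing.

9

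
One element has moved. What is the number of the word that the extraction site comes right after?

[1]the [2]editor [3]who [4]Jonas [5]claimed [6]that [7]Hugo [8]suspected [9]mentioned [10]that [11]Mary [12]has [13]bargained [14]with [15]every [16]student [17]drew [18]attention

8

The displaced element is "the editor" (word 2).
It is linked across 2 clause boundaries (that → Ø).
It functions as the subject of "mentioned", so the gap sits immediately after word 8 ("suspected").
Base order: Jonas claimed that Hugo suspected that the editor mentioned that Mary has bargained with every student.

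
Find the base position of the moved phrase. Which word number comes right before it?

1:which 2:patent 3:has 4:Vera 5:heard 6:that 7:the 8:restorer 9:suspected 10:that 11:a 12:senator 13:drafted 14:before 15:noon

The displaced element is "which patent" (word 2).
It is linked across 2 clause boundaries (that → that).
It functions as the direct object of "drafted", so the gap sits immediately after word 13 ("drafted").
Base order: Vera has heard that the restorer suspected that a senator drafted which patent before noon.

13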